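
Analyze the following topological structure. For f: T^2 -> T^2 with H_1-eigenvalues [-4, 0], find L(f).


For a torus self-map: L(f) = det(I - A) where A acts on H_1.
L(f) = (1--4) * (1-0) = 5 * 1 = 5

5


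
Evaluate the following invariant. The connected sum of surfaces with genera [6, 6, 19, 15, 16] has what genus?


Genus is additive under connected sum of orientable surfaces.
g = 6 + 6 + 19 + 15 + 16 = 62

62


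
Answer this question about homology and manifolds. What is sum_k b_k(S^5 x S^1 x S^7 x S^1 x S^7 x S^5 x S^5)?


Total Betti number is multiplicative under products.
Each S^d (d>=1) has total Betti number 2.
There are 7 sphere factors.
Total = 2^7 = 128

128


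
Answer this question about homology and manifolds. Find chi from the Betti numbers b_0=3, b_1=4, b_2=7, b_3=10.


chi = sum_k (-1)^k b_k.
= (3) + (-4) + (7) + (-10)
= -4

-4


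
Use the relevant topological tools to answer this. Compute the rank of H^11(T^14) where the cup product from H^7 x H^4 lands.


Cup product: H^p x H^q -> H^{p+q}; here p+q = 7+4 = 11.
rank H^k(T^n) = C(n,k).
C(14,11) = 364

364


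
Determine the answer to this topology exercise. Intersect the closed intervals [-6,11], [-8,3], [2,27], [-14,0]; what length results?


Intersection = [max(a_i), min(b_i)] = [2, 0].
Since 2 > 0, the intersection is empty.
Length = 0

0


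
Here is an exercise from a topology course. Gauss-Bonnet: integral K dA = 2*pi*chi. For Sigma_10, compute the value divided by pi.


Gauss-Bonnet: integral K dA = 2*pi*chi(M).
chi(Sigma_10) = 2 - 2*10 = -18.
(integral K dA)/pi = 2*chi = 2*(-18) = -36

-36


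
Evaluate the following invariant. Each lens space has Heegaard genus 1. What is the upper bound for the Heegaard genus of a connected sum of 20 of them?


Heegaard genus satisfies g(A#B) <= g(A) + g(B).
Each lens space has g = 1.
Upper bound: 20 * 1 = 20

20


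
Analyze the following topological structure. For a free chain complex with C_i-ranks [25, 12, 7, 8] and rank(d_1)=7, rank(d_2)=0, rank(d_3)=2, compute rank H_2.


rank H_k = rank(ker d_k) - rank(im d_{k+1}).
rank(ker d_2) = rank(C_2) - rank(d_2) = 7 - 0 = 7.
rank(im d_{2+1}) = 2.
rank H_2 = 7 - 2 = 5

5


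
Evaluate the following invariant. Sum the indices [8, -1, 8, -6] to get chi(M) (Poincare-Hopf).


Poincare-Hopf: chi(M) = sum of indices of zeros.
chi = (8) + (-1) + (8) + (-6) = 9

9


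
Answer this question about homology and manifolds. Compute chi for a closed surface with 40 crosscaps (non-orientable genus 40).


For a non-orientable closed surface with k crosscaps: chi = 2 - k.
Here k = 40.
chi = 2 - 40 = -38

-38


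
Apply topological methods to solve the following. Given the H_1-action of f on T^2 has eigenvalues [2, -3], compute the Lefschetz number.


For a torus self-map: L(f) = det(I - A) where A acts on H_1.
L(f) = (1-2) * (1--3) = -1 * 4 = -4

-4


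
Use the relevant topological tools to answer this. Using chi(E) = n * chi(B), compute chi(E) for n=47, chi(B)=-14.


For a finite covering: chi(E) = (number of sheets) * chi(B).
chi(E) = 47 * (-14) = -658

-658


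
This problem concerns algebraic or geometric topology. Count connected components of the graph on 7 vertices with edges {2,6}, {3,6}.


Run DFS/union-find over 7 vertices.
V = 7, E = 2.
Number of components = 5

5


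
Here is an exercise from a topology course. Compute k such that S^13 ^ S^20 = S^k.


S^m ^ S^n = S^{m+n}.
k = 13 + 20 = 33

33


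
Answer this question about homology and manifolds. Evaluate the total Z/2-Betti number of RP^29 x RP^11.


dim H^*(RP^n; Z/2) = n+1 (one Z/2 in each degree 0..n).
Total Betti number is multiplicative.
Total = (29+1) * (11+1) = 30 * 12 = 360

360


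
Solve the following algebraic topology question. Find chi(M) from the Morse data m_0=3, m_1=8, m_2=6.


Morse theory: chi(M) = sum_k (-1)^k m_k where m_k = #(index-k critical points).
= (3) + (-8) + (6) = 1

1


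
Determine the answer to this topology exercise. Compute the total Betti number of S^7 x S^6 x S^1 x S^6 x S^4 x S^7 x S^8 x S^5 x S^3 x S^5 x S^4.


Total Betti number is multiplicative under products.
Each S^d (d>=1) has total Betti number 2.
There are 11 sphere factors.
Total = 2^11 = 2048

2048


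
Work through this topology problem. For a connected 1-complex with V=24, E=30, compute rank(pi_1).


For a connected graph: rank(pi_1) = b_1 = E - V + 1 = 1 - chi.
chi = V - E = 24 - 30 = -6.
rank = 1 - (-6) = 30 - 24 + 1 = 7

7


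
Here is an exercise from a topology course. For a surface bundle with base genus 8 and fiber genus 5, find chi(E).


For a fiber bundle F -> E -> B (with CW structure): chi(E) = chi(B) * chi(F).
chi(Sigma_8) = -14, chi(Sigma_5) = -8.
chi(E) = (-14) * (-8) = 112

112


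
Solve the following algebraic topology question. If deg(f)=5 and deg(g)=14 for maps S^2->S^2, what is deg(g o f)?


Degree is multiplicative under composition: deg(g o f) = deg(g) * deg(f).
= 14 * 5 = 70

70


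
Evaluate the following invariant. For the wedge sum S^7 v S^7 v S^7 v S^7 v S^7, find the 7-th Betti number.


For a wedge of spheres, H_k (k>0) is free on one generator per sphere of dimension k.
Spheres of dimension 7: count = 5.
b_7 = 5

5


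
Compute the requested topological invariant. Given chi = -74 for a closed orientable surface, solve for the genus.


chi = 2 - 2g for closed orientable surfaces.
-74 = 2 - 2g
2g = 2 - (-74) = 76
g = 38

38


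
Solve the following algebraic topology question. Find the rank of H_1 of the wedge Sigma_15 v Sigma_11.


For a wedge: H_1(A v B) = H_1(A) + H_1(B).
b_1(Sigma_15) = 30, b_1(Sigma_11) = 22.
b_1 = 30 + 22 = 52

52


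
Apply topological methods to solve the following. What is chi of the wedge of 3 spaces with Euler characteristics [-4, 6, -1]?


chi(A v B) = chi(A) + chi(B) - 1 (one point identified).
For 3 spaces: chi = (sum chi_i) - (3 - 1).
sum = 1; chi = 1 - 2 = -1

-1


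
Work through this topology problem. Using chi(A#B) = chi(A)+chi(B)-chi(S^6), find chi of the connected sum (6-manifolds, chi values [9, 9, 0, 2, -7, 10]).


For n-manifolds: chi(A#B) = chi(A) + chi(B) - chi(S^6).
chi(S^6) = 1 + (-1)^6 = 2.
chi(#) = (sum chi_i) - (6-1)*chi(S^6) = 23 - 5*2 = 13

13


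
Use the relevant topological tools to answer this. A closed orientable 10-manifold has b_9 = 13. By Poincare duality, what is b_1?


Poincare duality for closed orientable n-manifolds: b_k = b_{n-k}.
Here n = 10, so b_1 = b_9 = 13

13


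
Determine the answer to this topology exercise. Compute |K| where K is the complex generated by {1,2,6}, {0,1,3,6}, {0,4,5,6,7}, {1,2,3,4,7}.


Each maximal simplex on m vertices has 2^m - 1 nonempty faces.
Take the union (dedupe shared faces).
Total distinct faces = 70

70


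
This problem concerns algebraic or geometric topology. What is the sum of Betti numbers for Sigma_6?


For Sigma_6: b_0 = 1, b_1 = 2g = 12, b_2 = 1.
Total = 1 + 12 + 1 = 14

14


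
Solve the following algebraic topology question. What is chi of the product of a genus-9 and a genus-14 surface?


chi(Sigma_9) = 2 - 2*9 = -16
chi(Sigma_14) = 2 - 2*14 = -26
chi(product) = (-16) * (-26) = 416

416


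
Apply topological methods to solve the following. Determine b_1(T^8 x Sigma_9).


pi_1(A x B) = pi_1(A) x pi_1(B); rank of abelianization = b_1.
b_1(T^8) = 8, b_1(Sigma_9) = 2*9 = 18.
b_1(product) = 8 + 18 = 26

26


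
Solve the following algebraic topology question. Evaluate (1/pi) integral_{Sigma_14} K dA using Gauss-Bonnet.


Gauss-Bonnet: integral K dA = 2*pi*chi(M).
chi(Sigma_14) = 2 - 2*14 = -26.
(integral K dA)/pi = 2*chi = 2*(-26) = -52

-52


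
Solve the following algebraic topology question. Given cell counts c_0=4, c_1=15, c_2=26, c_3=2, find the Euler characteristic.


chi = sum_k (-1)^k c_k.
= (-1)^0*4 + (-1)^1*15 + (-1)^2*26 + (-1)^3*2
= (4) + (-15) + (26) + (-2)
= 13

13


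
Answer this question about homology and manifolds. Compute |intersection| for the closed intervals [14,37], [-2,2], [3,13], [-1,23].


Intersection = [max(a_i), min(b_i)] = [14, 2].
Since 14 > 2, the intersection is empty.
Length = 0

0


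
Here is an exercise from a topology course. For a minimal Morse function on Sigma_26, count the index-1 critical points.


A perfect Morse function has m_k = b_k.
For Sigma_26: b_0=1, b_1=2g=52, b_2=1.
Saddles m_1 = 2g = 52

52


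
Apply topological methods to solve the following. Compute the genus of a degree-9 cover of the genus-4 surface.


For an n-sheeted cover: chi(E) = n * chi(B).
chi(Sigma_4) = 2 - 2*4 = -6.
chi(E) = 9 * (-6) = -54.
genus(E) = (2 - chi(E))/2 = (2 - (-54))/2 = 56/2 = 28

28


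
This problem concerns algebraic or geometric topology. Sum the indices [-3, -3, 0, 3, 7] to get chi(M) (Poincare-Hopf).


Poincare-Hopf: chi(M) = sum of indices of zeros.
chi = (-3) + (-3) + (0) + (3) + (7) = 4

4


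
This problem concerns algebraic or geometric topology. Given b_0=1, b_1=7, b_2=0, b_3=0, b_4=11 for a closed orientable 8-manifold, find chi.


By Poincare duality b_k = b_{8-k}, so full Betti numbers: b_0=1, b_1=7, b_2=0, b_3=0, b_4=11, b_5=0, b_6=0, b_7=7, b_8=1.
chi = sum (-1)^k b_k = -1

-1


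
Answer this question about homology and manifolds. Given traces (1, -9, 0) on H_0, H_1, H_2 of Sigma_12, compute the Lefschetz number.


L(f) = tr(f_0*) - tr(f_1*) + tr(f_2*).
= 1 - (-9) + (0)
= 10

10


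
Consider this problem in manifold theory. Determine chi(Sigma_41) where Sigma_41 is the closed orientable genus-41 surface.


For a closed orientable surface of genus g: chi = 2 - 2g.
Here g = 41.
chi = 2 - 2*41 = 2 - 82 = -80

-80


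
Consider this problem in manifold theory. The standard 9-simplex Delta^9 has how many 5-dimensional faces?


Delta^9 has 9+1 vertices. A 5-face is a choice of 5+1 vertices.
f_5 = C(9+1, 5+1) = C(10,6) = 210

210


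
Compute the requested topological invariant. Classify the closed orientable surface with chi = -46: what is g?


chi = 2 - 2g for closed orientable surfaces.
-46 = 2 - 2g
2g = 2 - (-46) = 48
g = 24

24


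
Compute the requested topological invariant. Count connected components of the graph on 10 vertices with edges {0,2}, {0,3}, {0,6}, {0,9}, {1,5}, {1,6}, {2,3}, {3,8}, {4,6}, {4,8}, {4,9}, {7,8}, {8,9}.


Run DFS/union-find over 10 vertices.
V = 10, E = 13.
Number of components = 1

1


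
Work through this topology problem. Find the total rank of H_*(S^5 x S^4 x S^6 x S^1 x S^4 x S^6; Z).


Total Betti number is multiplicative under products.
Each S^d (d>=1) has total Betti number 2.
There are 6 sphere factors.
Total = 2^6 = 64

64


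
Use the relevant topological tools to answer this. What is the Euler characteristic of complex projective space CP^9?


CP^9 has one cell in each even dimension 0, 2, ..., 2*9 (9+1 cells total).
All cells are even-dimensional, so chi = number of cells.
chi = 9 + 1 = 10

10


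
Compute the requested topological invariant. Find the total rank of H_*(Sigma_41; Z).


For Sigma_41: b_0 = 1, b_1 = 2g = 82, b_2 = 1.
Total = 1 + 82 + 1 = 84

84


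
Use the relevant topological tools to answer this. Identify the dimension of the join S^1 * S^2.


Join of spheres: S^m * S^n = S^{m+n+1}.
dim = 1 + 2 + 1 = 4

4


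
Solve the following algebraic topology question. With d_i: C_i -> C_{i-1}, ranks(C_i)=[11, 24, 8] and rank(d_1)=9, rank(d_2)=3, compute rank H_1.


rank H_k = rank(ker d_k) - rank(im d_{k+1}).
rank(ker d_1) = rank(C_1) - rank(d_1) = 24 - 9 = 15.
rank(im d_{1+1}) = 3.
rank H_1 = 15 - 3 = 12

12


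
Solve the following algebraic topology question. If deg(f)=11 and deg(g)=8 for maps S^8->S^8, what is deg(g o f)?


Degree is multiplicative under composition: deg(g o f) = deg(g) * deg(f).
= 8 * 11 = 88

88


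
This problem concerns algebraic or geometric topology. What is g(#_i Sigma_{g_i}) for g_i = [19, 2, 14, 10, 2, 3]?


Genus is additive under connected sum of orientable surfaces.
g = 19 + 2 + 14 + 10 + 2 + 3 = 50

50


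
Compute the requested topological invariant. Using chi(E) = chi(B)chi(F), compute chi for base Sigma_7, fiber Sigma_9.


For a fiber bundle F -> E -> B (with CW structure): chi(E) = chi(B) * chi(F).
chi(Sigma_7) = -12, chi(Sigma_9) = -16.
chi(E) = (-12) * (-16) = 192

192


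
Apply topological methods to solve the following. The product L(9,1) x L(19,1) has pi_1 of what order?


pi_1(X x Y) = pi_1(X) x pi_1(Y).
pi_1(L(9,1)) = Z/9, pi_1(L(19,1)) = Z/19.
|Z/9 x Z/19| = 9 * 19 = 171

171


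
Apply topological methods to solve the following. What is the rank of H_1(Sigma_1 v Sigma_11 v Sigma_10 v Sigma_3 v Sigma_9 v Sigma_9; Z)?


For a wedge X v Y: reduced H_k(X v Y) = H_k(X) + H_k(Y).
Each Sigma_g contributes b_1 = 2g.
b_1 = 2 + 22 + 20 + 6 + 18 + 18 = 86

86


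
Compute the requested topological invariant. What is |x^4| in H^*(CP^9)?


|x| = 2 in H^*(CP^n).
|x^4| = 4 * |x| = 4 * 2 = 8

8


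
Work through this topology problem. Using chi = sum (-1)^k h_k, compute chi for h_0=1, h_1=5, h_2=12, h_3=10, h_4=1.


Handles of index k contribute (-1)^k to chi (same as CW cells).
chi = (1) + (-5) + (12) + (-10) + (1) = -1

-1


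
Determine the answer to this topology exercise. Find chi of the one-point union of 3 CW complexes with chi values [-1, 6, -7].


chi(A v B) = chi(A) + chi(B) - 1 (one point identified).
For 3 spaces: chi = (sum chi_i) - (3 - 1).
sum = -2; chi = -2 - 2 = -4

-4


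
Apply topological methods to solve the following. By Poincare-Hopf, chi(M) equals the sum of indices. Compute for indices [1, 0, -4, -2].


Poincare-Hopf: chi(M) = sum of indices of zeros.
chi = (1) + (0) + (-4) + (-2) = -5

-5


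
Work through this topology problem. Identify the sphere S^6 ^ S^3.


S^m ^ S^n = S^{m+n}.
k = 6 + 3 = 9

9


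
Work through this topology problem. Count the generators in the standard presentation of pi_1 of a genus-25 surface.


Standard presentation: pi_1(Sigma_g) = <a_1,b_1,...,a_g,b_g | [a_1,b_1]...[a_g,b_g] = 1>.
Number of generators = 2g = 2*25 = 50

50


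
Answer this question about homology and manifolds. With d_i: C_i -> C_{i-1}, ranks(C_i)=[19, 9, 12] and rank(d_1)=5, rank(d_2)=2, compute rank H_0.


rank H_k = rank(ker d_k) - rank(im d_{k+1}).
rank(ker d_0) = rank(C_0) - rank(d_0) = 19 - 0 = 19.
rank(im d_{0+1}) = 5.
rank H_0 = 19 - 5 = 14

14


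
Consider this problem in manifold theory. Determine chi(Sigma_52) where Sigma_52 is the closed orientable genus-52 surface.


For a closed orientable surface of genus g: chi = 2 - 2g.
Here g = 52.
chi = 2 - 2*52 = 2 - 104 = -102

-102


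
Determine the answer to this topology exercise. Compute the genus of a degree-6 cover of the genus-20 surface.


For an n-sheeted cover: chi(E) = n * chi(B).
chi(Sigma_20) = 2 - 2*20 = -38.
chi(E) = 6 * (-38) = -228.
genus(E) = (2 - chi(E))/2 = (2 - (-228))/2 = 230/2 = 115

115


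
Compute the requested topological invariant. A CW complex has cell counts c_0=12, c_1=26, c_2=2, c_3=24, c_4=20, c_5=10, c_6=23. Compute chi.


chi = sum_k (-1)^k c_k.
= (-1)^0*12 + (-1)^1*26 + (-1)^2*2 + (-1)^3*24 + (-1)^4*20 + (-1)^5*10 + (-1)^6*23
= (12) + (-26) + (2) + (-24) + (20) + (-10) + (23)
= -3

-3


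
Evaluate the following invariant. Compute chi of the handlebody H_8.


A genus-g handlebody deformation retracts to a wedge of g circles.
chi(vee_g S^1) = 1 - g.
chi(H_8) = 1 - 8 = -7

-7


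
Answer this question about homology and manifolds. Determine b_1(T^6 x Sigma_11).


pi_1(A x B) = pi_1(A) x pi_1(B); rank of abelianization = b_1.
b_1(T^6) = 6, b_1(Sigma_11) = 2*11 = 22.
b_1(product) = 6 + 22 = 28

28


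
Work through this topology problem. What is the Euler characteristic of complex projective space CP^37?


CP^37 has one cell in each even dimension 0, 2, ..., 2*37 (37+1 cells total).
All cells are even-dimensional, so chi = number of cells.
chi = 37 + 1 = 38

38


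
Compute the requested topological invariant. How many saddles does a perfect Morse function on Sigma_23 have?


A perfect Morse function has m_k = b_k.
For Sigma_23: b_0=1, b_1=2g=46, b_2=1.
Saddles m_1 = 2g = 46

46


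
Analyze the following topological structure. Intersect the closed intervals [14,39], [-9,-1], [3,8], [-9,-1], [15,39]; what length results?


Intersection = [max(a_i), min(b_i)] = [15, -1].
Since 15 > -1, the intersection is empty.
Length = 0

0


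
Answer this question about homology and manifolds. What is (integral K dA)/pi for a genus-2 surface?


Gauss-Bonnet: integral K dA = 2*pi*chi(M).
chi(Sigma_2) = 2 - 2*2 = -2.
(integral K dA)/pi = 2*chi = 2*(-2) = -4

-4


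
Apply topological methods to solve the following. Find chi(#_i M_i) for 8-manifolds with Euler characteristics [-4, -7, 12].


For n-manifolds: chi(A#B) = chi(A) + chi(B) - chi(S^8).
chi(S^8) = 1 + (-1)^8 = 2.
chi(#) = (sum chi_i) - (3-1)*chi(S^8) = 1 - 2*2 = -3

-3


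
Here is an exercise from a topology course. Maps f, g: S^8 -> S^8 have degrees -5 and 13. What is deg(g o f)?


Degree is multiplicative under composition: deg(g o f) = deg(g) * deg(f).
= 13 * -5 = -65

-65


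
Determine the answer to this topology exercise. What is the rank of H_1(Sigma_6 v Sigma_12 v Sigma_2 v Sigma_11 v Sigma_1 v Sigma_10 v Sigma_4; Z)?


For a wedge X v Y: reduced H_k(X v Y) = H_k(X) + H_k(Y).
Each Sigma_g contributes b_1 = 2g.
b_1 = 12 + 24 + 4 + 22 + 2 + 20 + 8 = 92

92


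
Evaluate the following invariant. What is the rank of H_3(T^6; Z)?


By the Kunneth formula, b_k(T^n) = C(n,k).
b_3(T^6) = C(6,3).
C(6,3) = 6!/(3!*3!) = 20

20


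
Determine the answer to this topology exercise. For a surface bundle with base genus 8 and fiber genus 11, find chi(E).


For a fiber bundle F -> E -> B (with CW structure): chi(E) = chi(B) * chi(F).
chi(Sigma_8) = -14, chi(Sigma_11) = -20.
chi(E) = (-14) * (-20) = 280

280


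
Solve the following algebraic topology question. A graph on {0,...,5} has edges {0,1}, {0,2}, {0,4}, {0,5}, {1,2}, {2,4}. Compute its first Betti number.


b_1 = E - V + (number of components).
E = 6, V = 6, components = 2.
b_1 = 6 - 6 + 2 = 2

2


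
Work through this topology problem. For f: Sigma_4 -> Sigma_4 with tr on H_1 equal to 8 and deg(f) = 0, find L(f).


L(f) = tr(f_0*) - tr(f_1*) + tr(f_2*).
= 1 - (8) + (0)
= -7

-7


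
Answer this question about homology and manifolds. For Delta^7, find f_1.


Delta^7 has 7+1 vertices. A 1-face is a choice of 1+1 vertices.
f_1 = C(7+1, 1+1) = C(8,2) = 28

28


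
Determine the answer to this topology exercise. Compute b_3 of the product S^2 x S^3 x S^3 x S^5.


Each S^d has Poincare polynomial 1 + t^d.
The product S^2 x S^3 x S^3 x S^5 has Poincare polynomial prod(1+t^d_i).
Expanding: b_0=1, b_2=1, b_3=2, b_5=3, b_6=1, b_7=1, b_8=3, b_10=2, b_11=1, b_13=1.
b_3 = 2

2


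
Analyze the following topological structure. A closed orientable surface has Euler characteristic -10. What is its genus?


chi = 2 - 2g for closed orientable surfaces.
-10 = 2 - 2g
2g = 2 - (-10) = 12
g = 6

6


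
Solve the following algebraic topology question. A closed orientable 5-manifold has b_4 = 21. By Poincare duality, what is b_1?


Poincare duality for closed orientable n-manifolds: b_k = b_{n-k}.
Here n = 5, so b_1 = b_4 = 21

21


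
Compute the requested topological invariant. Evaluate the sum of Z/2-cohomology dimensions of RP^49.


H^k(RP^49; Z/2) = Z/2 for each 0 <= k <= 49.
Total dimension = 49 + 1 = 50

50


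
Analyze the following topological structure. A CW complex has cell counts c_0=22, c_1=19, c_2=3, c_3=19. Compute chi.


chi = sum_k (-1)^k c_k.
= (-1)^0*22 + (-1)^1*19 + (-1)^2*3 + (-1)^3*19
= (22) + (-19) + (3) + (-19)
= -13

-13


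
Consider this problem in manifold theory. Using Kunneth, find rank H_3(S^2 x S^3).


Each S^d has Poincare polynomial 1 + t^d.
The product S^2 x S^3 has Poincare polynomial prod(1+t^d_i).
Expanding: b_0=1, b_2=1, b_3=1, b_5=1.
b_3 = 1

1


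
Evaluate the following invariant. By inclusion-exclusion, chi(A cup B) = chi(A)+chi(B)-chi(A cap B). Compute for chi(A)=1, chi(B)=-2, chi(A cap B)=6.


chi(A cup B) = chi(A) + chi(B) - chi(A cap B)
= 1 + (-2) - (6)
= -7

-7


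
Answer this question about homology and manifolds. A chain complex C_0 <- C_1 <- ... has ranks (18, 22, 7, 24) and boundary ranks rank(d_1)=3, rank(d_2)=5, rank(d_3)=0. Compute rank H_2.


rank H_k = rank(ker d_k) - rank(im d_{k+1}).
rank(ker d_2) = rank(C_2) - rank(d_2) = 7 - 5 = 2.
rank(im d_{2+1}) = 0.
rank H_2 = 2 - 0 = 2

2


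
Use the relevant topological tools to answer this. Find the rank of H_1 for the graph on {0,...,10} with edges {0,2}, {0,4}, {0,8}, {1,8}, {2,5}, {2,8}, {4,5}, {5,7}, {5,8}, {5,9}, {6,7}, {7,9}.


b_1 = E - V + (number of components).
E = 12, V = 11, components = 3.
b_1 = 12 - 11 + 3 = 4

4


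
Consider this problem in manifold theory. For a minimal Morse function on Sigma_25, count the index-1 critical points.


A perfect Morse function has m_k = b_k.
For Sigma_25: b_0=1, b_1=2g=50, b_2=1.
Saddles m_1 = 2g = 50

50


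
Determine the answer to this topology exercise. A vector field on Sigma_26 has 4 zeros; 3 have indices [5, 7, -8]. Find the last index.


Poincare-Hopf: sum of indices = chi(M).
chi(Sigma_26) = 2 - 2*26 = -50.
Sum of known indices = 4.
x = chi - (sum known) = -50 - (4) = -54

-54


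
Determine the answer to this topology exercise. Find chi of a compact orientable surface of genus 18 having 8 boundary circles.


For a compact orientable surface with genus g and b boundary components: chi = 2 - 2g - b.
chi = 2 - 2*18 - 8 = 2 - 36 - 8 = -42

-42


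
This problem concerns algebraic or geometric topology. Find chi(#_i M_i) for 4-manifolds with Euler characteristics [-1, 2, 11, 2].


For n-manifolds: chi(A#B) = chi(A) + chi(B) - chi(S^4).
chi(S^4) = 1 + (-1)^4 = 2.
chi(#) = (sum chi_i) - (4-1)*chi(S^4) = 14 - 3*2 = 8

8


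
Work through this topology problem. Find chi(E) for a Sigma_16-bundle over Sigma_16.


For a fiber bundle F -> E -> B (with CW structure): chi(E) = chi(B) * chi(F).
chi(Sigma_16) = -30, chi(Sigma_16) = -30.
chi(E) = (-30) * (-30) = 900

900


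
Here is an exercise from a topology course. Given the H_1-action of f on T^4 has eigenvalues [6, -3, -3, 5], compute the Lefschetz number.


For a torus self-map: L(f) = det(I - A) where A acts on H_1.
L(f) = (1-6) * (1--3) * (1--3) * (1-5) = -5 * 4 * 4 * -4 = 320

320


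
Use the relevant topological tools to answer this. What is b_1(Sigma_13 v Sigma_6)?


For a wedge: H_1(A v B) = H_1(A) + H_1(B).
b_1(Sigma_13) = 26, b_1(Sigma_6) = 12.
b_1 = 26 + 12 = 38

38


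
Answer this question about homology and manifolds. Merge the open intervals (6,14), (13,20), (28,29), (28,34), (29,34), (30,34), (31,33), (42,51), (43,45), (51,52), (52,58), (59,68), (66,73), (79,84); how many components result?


Sort and merge overlapping open intervals.
Merged: (6,20), (28,34), (42,51), (51,52), (52,58), (59,73), (79,84).
Number of components = 7

7


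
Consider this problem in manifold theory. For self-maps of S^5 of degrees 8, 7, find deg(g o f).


Degree is multiplicative under composition: deg(g o f) = deg(g) * deg(f).
= 7 * 8 = 56

56


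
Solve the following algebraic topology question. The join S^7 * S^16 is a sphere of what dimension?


Join of spheres: S^m * S^n = S^{m+n+1}.
dim = 7 + 16 + 1 = 24

24


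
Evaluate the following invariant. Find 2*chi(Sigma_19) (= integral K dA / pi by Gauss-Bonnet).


Gauss-Bonnet: integral K dA = 2*pi*chi(M).
chi(Sigma_19) = 2 - 2*19 = -36.
(integral K dA)/pi = 2*chi = 2*(-36) = -72

-72


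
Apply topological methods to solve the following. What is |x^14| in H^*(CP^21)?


|x| = 2 in H^*(CP^n).
|x^14| = 14 * |x| = 14 * 2 = 28

28


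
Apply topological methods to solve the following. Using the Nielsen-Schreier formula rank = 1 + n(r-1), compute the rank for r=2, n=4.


Nielsen-Schreier: an index-n subgroup of F_r is free of rank 1 + n(r-1).
Equivalently: chi(cover) = n*chi(base); chi(vee_r S^1) = 1 - 2 = -1.
chi(E) = 4*(-1) = -4; rank = 1 - chi(E) = 1 - (-4) = 5.
rank = 1 + 4*(2-1) = 1 + 4 = 5

5


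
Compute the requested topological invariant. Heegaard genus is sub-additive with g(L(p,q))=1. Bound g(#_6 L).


Heegaard genus satisfies g(A#B) <= g(A) + g(B).
Each lens space has g = 1.
Upper bound: 6 * 1 = 6

6


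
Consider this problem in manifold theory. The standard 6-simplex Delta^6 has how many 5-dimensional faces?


Delta^6 has 6+1 vertices. A 5-face is a choice of 5+1 vertices.
f_5 = C(6+1, 5+1) = C(7,6) = 7

7


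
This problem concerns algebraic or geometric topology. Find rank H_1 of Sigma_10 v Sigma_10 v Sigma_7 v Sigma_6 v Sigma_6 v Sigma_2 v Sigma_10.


For a wedge X v Y: reduced H_k(X v Y) = H_k(X) + H_k(Y).
Each Sigma_g contributes b_1 = 2g.
b_1 = 20 + 20 + 14 + 12 + 12 + 4 + 20 = 102

102


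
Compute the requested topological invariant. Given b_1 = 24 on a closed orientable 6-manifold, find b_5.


Poincare duality for closed orientable n-manifolds: b_k = b_{n-k}.
Here n = 6, so b_5 = b_1 = 24

24


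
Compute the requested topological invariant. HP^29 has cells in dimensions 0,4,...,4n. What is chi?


HP^29 has one cell in each dimension 0, 4, ..., 4*29 (29+1 cells, all even-dim).
chi = 29 + 1 = 30

30


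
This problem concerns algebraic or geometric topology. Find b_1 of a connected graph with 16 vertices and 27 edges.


For a connected graph: rank(pi_1) = b_1 = E - V + 1 = 1 - chi.
chi = V - E = 16 - 27 = -11.
rank = 1 - (-11) = 27 - 16 + 1 = 12

12


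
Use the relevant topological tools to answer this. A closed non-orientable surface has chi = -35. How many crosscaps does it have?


chi = 2 - k for closed non-orientable surfaces with k crosscaps.
-35 = 2 - k
k = 2 - (-35) = 37

37


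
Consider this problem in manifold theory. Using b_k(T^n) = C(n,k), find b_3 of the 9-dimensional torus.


By the Kunneth formula, b_k(T^n) = C(n,k).
b_3(T^9) = C(9,3).
C(9,3) = 9!/(3!*6!) = 84

84


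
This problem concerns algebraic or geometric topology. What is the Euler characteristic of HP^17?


HP^17 has one cell in each dimension 0, 4, ..., 4*17 (17+1 cells, all even-dim).
chi = 17 + 1 = 18

18


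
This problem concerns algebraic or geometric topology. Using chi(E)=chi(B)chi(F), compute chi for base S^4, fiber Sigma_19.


chi(S^4) = 2 (n even), chi(Sigma_19) = 2 - 2*19 = -36.
chi(E) = 2 * (-36) = -72

-72


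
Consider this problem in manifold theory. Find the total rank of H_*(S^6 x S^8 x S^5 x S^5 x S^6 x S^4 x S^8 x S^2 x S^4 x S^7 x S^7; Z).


Total Betti number is multiplicative under products.
Each S^d (d>=1) has total Betti number 2.
There are 11 sphere factors.
Total = 2^11 = 2048

2048


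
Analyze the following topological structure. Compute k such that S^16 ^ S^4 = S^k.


S^m ^ S^n = S^{m+n}.
k = 16 + 4 = 20

20


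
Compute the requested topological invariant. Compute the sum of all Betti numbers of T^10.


b_k(T^10) = C(10,k), so the sum over k is sum_k C(10,k) = 2^10.
Total = 2^10 = 1024

1024


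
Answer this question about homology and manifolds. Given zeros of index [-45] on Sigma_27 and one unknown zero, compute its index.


Poincare-Hopf: sum of indices = chi(M).
chi(Sigma_27) = 2 - 2*27 = -52.
Sum of known indices = -45.
x = chi - (sum known) = -52 - (-45) = -7

-7


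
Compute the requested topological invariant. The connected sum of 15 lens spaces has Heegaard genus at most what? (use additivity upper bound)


Heegaard genus satisfies g(A#B) <= g(A) + g(B).
Each lens space has g = 1.
Upper bound: 15 * 1 = 15

15


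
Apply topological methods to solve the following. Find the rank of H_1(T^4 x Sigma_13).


pi_1(A x B) = pi_1(A) x pi_1(B); rank of abelianization = b_1.
b_1(T^4) = 4, b_1(Sigma_13) = 2*13 = 26.
b_1(product) = 4 + 26 = 30

30


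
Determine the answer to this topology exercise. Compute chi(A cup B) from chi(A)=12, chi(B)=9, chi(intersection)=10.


chi(A cup B) = chi(A) + chi(B) - chi(A cap B)
= 12 + (9) - (10)
= 11

11


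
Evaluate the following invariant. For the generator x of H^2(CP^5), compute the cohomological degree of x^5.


|x| = 2 in H^*(CP^n).
|x^5| = 5 * |x| = 5 * 2 = 10

10


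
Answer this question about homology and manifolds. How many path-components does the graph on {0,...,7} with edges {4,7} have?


Run DFS/union-find over 8 vertices.
V = 8, E = 1.
Number of components = 7

7


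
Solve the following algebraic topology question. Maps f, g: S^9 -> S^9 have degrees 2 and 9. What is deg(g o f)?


Degree is multiplicative under composition: deg(g o f) = deg(g) * deg(f).
= 9 * 2 = 18

18


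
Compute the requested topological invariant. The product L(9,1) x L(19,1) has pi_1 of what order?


pi_1(X x Y) = pi_1(X) x pi_1(Y).
pi_1(L(9,1)) = Z/9, pi_1(L(19,1)) = Z/19.
|Z/9 x Z/19| = 9 * 19 = 171

171


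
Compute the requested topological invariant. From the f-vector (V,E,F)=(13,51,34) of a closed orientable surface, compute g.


chi = V - E + F = 13 - 51 + 34 = -4
For orientable closed surface: chi = 2 - 2g, so g = (2 - chi)/2.
g = (2 - (-4)) / 2 = 6 / 2 = 3

3


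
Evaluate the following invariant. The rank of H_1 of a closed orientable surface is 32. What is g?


For a closed orientable surface: b_1 = 2g.
32 = 2g
g = 32 / 2 = 16

16


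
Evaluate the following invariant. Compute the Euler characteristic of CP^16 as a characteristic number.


For any closed oriented manifold, <e(TM),[M]> = chi(M).
chi(CP^16) = 16+1 = 17

17


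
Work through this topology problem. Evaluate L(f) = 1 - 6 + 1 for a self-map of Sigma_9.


L(f) = tr(f_0*) - tr(f_1*) + tr(f_2*).
= 1 - (6) + (1)
= -4

-4


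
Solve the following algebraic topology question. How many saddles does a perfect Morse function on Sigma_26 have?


A perfect Morse function has m_k = b_k.
For Sigma_26: b_0=1, b_1=2g=52, b_2=1.
Saddles m_1 = 2g = 52

52


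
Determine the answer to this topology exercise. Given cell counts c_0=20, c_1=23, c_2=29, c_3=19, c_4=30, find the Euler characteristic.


chi = sum_k (-1)^k c_k.
= (-1)^0*20 + (-1)^1*23 + (-1)^2*29 + (-1)^3*19 + (-1)^4*30
= (20) + (-23) + (29) + (-19) + (30)
= 37

37


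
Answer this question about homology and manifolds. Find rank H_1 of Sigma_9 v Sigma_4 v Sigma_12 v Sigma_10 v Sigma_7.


For a wedge X v Y: reduced H_k(X v Y) = H_k(X) + H_k(Y).
Each Sigma_g contributes b_1 = 2g.
b_1 = 18 + 8 + 24 + 20 + 14 = 84

84


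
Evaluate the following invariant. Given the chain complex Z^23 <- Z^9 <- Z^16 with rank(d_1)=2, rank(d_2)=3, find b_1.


rank H_k = rank(ker d_k) - rank(im d_{k+1}).
rank(ker d_1) = rank(C_1) - rank(d_1) = 9 - 2 = 7.
rank(im d_{1+1}) = 3.
rank H_1 = 7 - 3 = 4

4


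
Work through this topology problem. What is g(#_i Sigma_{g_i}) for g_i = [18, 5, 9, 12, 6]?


Genus is additive under connected sum of orientable surfaces.
g = 18 + 5 + 9 + 12 + 6 = 50

50


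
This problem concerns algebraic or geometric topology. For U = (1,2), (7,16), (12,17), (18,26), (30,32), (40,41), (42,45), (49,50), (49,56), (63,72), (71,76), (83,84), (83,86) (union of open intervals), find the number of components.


Sort and merge overlapping open intervals.
Merged: (1,2), (7,17), (18,26), (30,32), (40,41), (42,45), (49,56), (63,76), (83,86).
Number of components = 9

9


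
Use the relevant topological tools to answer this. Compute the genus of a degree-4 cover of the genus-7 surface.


For an n-sheeted cover: chi(E) = n * chi(B).
chi(Sigma_7) = 2 - 2*7 = -12.
chi(E) = 4 * (-12) = -48.
genus(E) = (2 - chi(E))/2 = (2 - (-48))/2 = 50/2 = 25

25


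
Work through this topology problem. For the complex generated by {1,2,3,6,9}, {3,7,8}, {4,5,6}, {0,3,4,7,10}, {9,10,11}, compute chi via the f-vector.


Enumerate all faces; f-vector: f_0=12, f_1=28, f_2=23, f_3=10, f_4=2.
chi = sum (-1)^k f_k = -1

-1


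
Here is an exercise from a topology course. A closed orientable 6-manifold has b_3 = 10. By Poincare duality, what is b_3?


Poincare duality for closed orientable n-manifolds: b_k = b_{n-k}.
Here n = 6, so b_3 = b_3 = 10

10


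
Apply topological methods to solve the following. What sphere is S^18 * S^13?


Join of spheres: S^m * S^n = S^{m+n+1}.
dim = 18 + 13 + 1 = 32

32


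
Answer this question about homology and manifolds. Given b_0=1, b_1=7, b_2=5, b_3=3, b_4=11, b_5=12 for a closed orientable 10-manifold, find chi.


By Poincare duality b_k = b_{10-k}, so full Betti numbers: b_0=1, b_1=7, b_2=5, b_3=3, b_4=11, b_5=12, b_6=11, b_7=3, b_8=5, b_9=7, b_10=1.
chi = sum (-1)^k b_k = 2

2


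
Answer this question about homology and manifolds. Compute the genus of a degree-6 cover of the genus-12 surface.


For an n-sheeted cover: chi(E) = n * chi(B).
chi(Sigma_12) = 2 - 2*12 = -22.
chi(E) = 6 * (-22) = -132.
genus(E) = (2 - chi(E))/2 = (2 - (-132))/2 = 134/2 = 67

67


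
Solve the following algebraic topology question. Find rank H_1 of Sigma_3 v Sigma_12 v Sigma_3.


For a wedge X v Y: reduced H_k(X v Y) = H_k(X) + H_k(Y).
Each Sigma_g contributes b_1 = 2g.
b_1 = 6 + 24 + 6 = 36

36


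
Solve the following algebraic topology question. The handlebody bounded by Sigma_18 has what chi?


A genus-g handlebody deformation retracts to a wedge of g circles.
chi(vee_g S^1) = 1 - g.
chi(H_18) = 1 - 18 = -17

-17


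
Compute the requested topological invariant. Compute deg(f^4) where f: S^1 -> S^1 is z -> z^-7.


deg(f) = -7. Degree is multiplicative: deg(f^4) = (deg f)^4.
deg(f^4) = (-7)^4 = 2401

2401


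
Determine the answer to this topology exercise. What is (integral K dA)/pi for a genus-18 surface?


Gauss-Bonnet: integral K dA = 2*pi*chi(M).
chi(Sigma_18) = 2 - 2*18 = -34.
(integral K dA)/pi = 2*chi = 2*(-34) = -68

-68


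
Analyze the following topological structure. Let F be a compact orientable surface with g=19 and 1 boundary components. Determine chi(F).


For a compact orientable surface with genus g and b boundary components: chi = 2 - 2g - b.
chi = 2 - 2*19 - 1 = 2 - 38 - 1 = -37

-37


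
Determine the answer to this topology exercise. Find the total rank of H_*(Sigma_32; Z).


For Sigma_32: b_0 = 1, b_1 = 2g = 64, b_2 = 1.
Total = 1 + 64 + 1 = 66

66


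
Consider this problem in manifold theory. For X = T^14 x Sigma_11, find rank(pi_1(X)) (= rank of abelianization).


pi_1(A x B) = pi_1(A) x pi_1(B); rank of abelianization = b_1.
b_1(T^14) = 14, b_1(Sigma_11) = 2*11 = 22.
b_1(product) = 14 + 22 = 36

36


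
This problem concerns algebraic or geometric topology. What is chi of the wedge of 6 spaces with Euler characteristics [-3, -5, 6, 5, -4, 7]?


chi(A v B) = chi(A) + chi(B) - 1 (one point identified).
For 6 spaces: chi = (sum chi_i) - (6 - 1).
sum = 6; chi = 6 - 5 = 1

1


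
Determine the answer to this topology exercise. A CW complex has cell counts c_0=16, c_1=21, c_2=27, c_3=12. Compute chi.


chi = sum_k (-1)^k c_k.
= (-1)^0*16 + (-1)^1*21 + (-1)^2*27 + (-1)^3*12
= (16) + (-21) + (27) + (-12)
= 10

10


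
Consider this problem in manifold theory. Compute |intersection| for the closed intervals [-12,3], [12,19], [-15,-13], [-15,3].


Intersection = [max(a_i), min(b_i)] = [12, -13].
Since 12 > -13, the intersection is empty.
Length = 0

0


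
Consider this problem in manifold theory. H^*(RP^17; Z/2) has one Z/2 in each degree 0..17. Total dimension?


H^k(RP^17; Z/2) = Z/2 for each 0 <= k <= 17.
Total dimension = 17 + 1 = 18

18


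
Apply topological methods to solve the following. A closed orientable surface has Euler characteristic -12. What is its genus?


chi = 2 - 2g for closed orientable surfaces.
-12 = 2 - 2g
2g = 2 - (-12) = 14
g = 7

7


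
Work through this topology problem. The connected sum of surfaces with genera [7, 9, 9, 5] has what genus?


Genus is additive under connected sum of orientable surfaces.
g = 7 + 9 + 9 + 5 = 30

30


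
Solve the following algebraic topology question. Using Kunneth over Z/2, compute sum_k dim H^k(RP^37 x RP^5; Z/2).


dim H^*(RP^n; Z/2) = n+1 (one Z/2 in each degree 0..n).
Total Betti number is multiplicative.
Total = (37+1) * (5+1) = 38 * 6 = 228

228


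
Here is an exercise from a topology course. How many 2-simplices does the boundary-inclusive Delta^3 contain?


Delta^3 has 3+1 vertices. A 2-face is a choice of 2+1 vertices.
f_2 = C(3+1, 2+1) = C(4,3) = 4

4


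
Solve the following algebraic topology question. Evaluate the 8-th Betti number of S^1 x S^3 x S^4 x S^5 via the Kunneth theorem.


Each S^d has Poincare polynomial 1 + t^d.
The product S^1 x S^3 x S^4 x S^5 has Poincare polynomial prod(1+t^d_i).
Expanding: b_0=1, b_1=1, b_3=1, b_4=2, b_5=2, b_6=1, b_7=1, b_8=2, b_9=2, b_10=1, b_12=1, b_13=1.
b_8 = 2

2


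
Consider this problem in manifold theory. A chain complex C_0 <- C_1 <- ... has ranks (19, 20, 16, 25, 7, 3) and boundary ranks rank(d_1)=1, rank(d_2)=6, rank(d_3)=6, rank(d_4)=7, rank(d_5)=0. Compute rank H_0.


rank H_k = rank(ker d_k) - rank(im d_{k+1}).
rank(ker d_0) = rank(C_0) - rank(d_0) = 19 - 0 = 19.
rank(im d_{0+1}) = 1.
rank H_0 = 19 - 1 = 18

18


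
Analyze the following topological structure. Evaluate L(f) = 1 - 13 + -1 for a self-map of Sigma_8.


L(f) = tr(f_0*) - tr(f_1*) + tr(f_2*).
= 1 - (13) + (-1)
= -13

-13


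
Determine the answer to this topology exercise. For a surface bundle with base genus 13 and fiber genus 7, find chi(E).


For a fiber bundle F -> E -> B (with CW structure): chi(E) = chi(B) * chi(F).
chi(Sigma_13) = -24, chi(Sigma_7) = -12.
chi(E) = (-24) * (-12) = 288

288


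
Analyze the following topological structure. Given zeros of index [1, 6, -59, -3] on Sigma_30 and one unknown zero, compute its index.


Poincare-Hopf: sum of indices = chi(M).
chi(Sigma_30) = 2 - 2*30 = -58.
Sum of known indices = -55.
x = chi - (sum known) = -58 - (-55) = -3

-3


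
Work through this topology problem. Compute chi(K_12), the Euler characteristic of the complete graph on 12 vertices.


K_12: V = 12, E = C(12,2) = 66.
chi = V - E = 12 - 66 = -54

-54


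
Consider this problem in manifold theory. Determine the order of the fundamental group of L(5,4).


pi_1(L(p,q)) = Z/pZ for any q coprime to p.
|pi_1(L(5,4))| = 5

5


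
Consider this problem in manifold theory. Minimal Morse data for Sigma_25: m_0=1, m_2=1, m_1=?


A perfect Morse function has m_k = b_k.
For Sigma_25: b_0=1, b_1=2g=50, b_2=1.
Saddles m_1 = 2g = 50

50


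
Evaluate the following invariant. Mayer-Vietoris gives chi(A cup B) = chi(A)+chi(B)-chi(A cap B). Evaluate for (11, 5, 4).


chi(A cup B) = chi(A) + chi(B) - chi(A cap B)
= 11 + (5) - (4)
= 12

12


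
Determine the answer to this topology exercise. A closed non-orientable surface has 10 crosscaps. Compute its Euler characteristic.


For a non-orientable closed surface with k crosscaps: chi = 2 - k.
Here k = 10.
chi = 2 - 10 = -8

-8


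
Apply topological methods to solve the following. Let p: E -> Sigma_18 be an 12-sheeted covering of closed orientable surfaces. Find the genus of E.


For an n-sheeted cover: chi(E) = n * chi(B).
chi(Sigma_18) = 2 - 2*18 = -34.
chi(E) = 12 * (-34) = -408.
genus(E) = (2 - chi(E))/2 = (2 - (-408))/2 = 410/2 = 205

205


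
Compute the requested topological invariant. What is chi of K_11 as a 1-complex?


K_11: V = 11, E = C(11,2) = 55.
chi = V - E = 11 - 55 = -44

-44


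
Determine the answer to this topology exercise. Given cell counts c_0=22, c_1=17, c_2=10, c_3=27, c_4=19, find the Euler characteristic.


chi = sum_k (-1)^k c_k.
= (-1)^0*22 + (-1)^1*17 + (-1)^2*10 + (-1)^3*27 + (-1)^4*19
= (22) + (-17) + (10) + (-27) + (19)
= 7

7
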